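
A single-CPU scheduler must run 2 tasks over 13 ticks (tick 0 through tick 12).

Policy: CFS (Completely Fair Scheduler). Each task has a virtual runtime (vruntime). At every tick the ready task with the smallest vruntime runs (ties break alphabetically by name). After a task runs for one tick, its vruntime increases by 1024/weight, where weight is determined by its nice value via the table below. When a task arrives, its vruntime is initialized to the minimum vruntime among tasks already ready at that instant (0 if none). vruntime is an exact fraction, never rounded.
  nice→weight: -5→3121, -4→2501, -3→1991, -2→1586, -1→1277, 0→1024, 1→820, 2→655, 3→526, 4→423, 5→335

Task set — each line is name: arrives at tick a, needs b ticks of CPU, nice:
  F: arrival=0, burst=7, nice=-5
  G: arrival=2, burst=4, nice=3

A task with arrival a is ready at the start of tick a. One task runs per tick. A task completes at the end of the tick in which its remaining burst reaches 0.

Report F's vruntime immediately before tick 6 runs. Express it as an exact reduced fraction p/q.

vruntime(F, start of tick 6) = 5120/3121

t=0: vr[F=0] → run F
t=1: vr[F=1024/3121] → run F
t=2: vr[F=2048/3121 G=2048/3121] → run F
t=3: vr[F=3072/3121 G=2048/3121] → run G
t=4: vr[F=3072/3121 G=2136576/820823] → run F
t=5: vr[F=4096/3121 G=2136576/820823] → run F
t=6: vr[F=5120/3121 G=2136576/820823] → run F
t=7: vr[F=6144/3121 G=2136576/820823] → run F
t=8: vr[G=2136576/820823] → run G
t=9: vr[G=3734528/820823] → run G
t=10: vr[G=5332480/820823] → run G
t=11: (idle)
t=12: (idle)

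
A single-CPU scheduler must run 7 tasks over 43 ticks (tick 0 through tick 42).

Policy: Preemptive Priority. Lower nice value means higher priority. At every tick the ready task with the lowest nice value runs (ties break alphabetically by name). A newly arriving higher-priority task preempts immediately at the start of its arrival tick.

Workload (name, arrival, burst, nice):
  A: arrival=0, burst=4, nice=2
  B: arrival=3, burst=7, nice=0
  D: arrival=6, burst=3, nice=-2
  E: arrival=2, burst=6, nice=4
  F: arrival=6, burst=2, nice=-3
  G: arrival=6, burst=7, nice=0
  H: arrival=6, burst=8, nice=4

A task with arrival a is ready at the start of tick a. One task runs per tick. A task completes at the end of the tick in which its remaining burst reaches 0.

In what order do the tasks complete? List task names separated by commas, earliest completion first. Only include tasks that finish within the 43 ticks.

completion order = F, D, B, G, A, E, H

t=0: ready={A} → run A
t=1: ready={A} → run A
t=2: ready={A,E} → run A
t=3: ready={A,B,E} → run B
t=4: ready={A,B,E} → run B
t=5: ready={A,B,E} → run B
t=6: ready={A,B,D,E,F,G,H} → run F
t=7: ready={A,B,D,E,F,G,H} → run F
t=8: ready={A,B,D,E,G,H} → run D
t=9: ready={A,B,D,E,G,H} → run D
t=10: ready={A,B,D,E,G,H} → run D
t=11: ready={A,B,E,G,H} → run B
t=12: ready={A,B,E,G,H} → run B
t=13: ready={A,B,E,G,H} → run B
t=14: ready={A,B,E,G,H} → run B
t=15: ready={A,E,G,H} → run G
t=16: ready={A,E,G,H} → run G
t=17: ready={A,E,G,H} → run G
t=18: ready={A,E,G,H} → run G
t=19: ready={A,E,G,H} → run G
t=20: ready={A,E,G,H} → run G
t=21: ready={A,E,G,H} → run G
t=22: ready={A,E,H} → run A
t=23: ready={E,H} → run E
t=24: ready={E,H} → run E
t=25: ready={E,H} → run E
t=26: ready={E,H} → run E
t=27: ready={E,H} → run E
t=28: ready={E,H} → run E
t=29: ready={H} → run H
t=30: ready={H} → run H
t=31: ready={H} → run H
t=32: ready={H} → run H
t=33: ready={H} → run H
t=34: ready={H} → run H
t=35: ready={H} → run H
t=36: ready={H} → run H
t=37: (idle)
t=38: (idle)
t=39: (idle)
t=40: (idle)
t=41: (idle)
t=42: (idle)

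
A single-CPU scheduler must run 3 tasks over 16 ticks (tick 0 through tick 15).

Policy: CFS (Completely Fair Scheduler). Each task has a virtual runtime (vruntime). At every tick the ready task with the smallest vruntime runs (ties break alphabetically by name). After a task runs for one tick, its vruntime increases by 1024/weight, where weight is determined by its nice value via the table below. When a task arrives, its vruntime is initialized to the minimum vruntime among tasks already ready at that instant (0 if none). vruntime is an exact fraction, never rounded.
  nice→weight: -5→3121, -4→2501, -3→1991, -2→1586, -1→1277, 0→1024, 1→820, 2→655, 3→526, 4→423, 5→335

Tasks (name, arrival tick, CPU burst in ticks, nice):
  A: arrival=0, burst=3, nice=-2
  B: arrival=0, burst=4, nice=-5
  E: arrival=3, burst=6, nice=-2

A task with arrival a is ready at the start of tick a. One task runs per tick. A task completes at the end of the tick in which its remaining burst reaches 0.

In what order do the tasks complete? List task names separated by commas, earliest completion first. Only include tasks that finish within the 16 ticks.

t=0: vr[A=0 B=0] → run A
t=1: vr[A=512/793 B=0] → run B
t=2: vr[A=512/793 B=1024/3121] → run B
t=3: vr[A=512/793 B=2048/3121 E=512/793] → run A
t=4: vr[A=1024/793 B=2048/3121 E=512/793] → run E
t=5: vr[A=1024/793 B=2048/3121 E=1024/793] → run B
t=6: vr[A=1024/793 B=3072/3121 E=1024/793] → run B
t=7: vr[A=1024/793 E=1024/793] → run A
t=8: vr[E=1024/793] → run E
t=9: vr[E=1536/793] → run E
t=10: vr[E=2048/793] → run E
t=11: vr[E=2560/793] → run E
t=12: vr[E=3072/793] → run E
t=13: (idle)
t=14: (idle)
t=15: (idle)

completion order = B, A, E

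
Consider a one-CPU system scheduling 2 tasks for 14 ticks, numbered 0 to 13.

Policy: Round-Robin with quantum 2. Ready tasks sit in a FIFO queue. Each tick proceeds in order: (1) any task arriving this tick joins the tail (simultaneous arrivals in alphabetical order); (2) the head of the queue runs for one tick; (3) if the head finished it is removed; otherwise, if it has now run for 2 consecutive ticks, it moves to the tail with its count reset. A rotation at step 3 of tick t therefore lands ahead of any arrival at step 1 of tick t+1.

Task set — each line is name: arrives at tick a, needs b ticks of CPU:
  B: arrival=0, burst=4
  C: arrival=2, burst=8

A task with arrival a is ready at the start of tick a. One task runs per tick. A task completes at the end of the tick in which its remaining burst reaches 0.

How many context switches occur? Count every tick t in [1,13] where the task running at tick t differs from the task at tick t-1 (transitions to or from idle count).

context switches = 2

t=0: queue=[B] q_used=0 → run B
t=1: queue=[B] q_used=1 → run B
t=2: queue=[B,C] q_used=0 → run B
t=3: queue=[B,C] q_used=1 → run B
t=4: queue=[C] q_used=0 → run C
t=5: queue=[C] q_used=1 → run C
t=6: queue=[C] q_used=0 → run C
t=7: queue=[C] q_used=1 → run C
t=8: queue=[C] q_used=0 → run C
t=9: queue=[C] q_used=1 → run C
t=10: queue=[C] q_used=0 → run C
t=11: queue=[C] q_used=1 → run C
t=12: (idle)
t=13: (idle)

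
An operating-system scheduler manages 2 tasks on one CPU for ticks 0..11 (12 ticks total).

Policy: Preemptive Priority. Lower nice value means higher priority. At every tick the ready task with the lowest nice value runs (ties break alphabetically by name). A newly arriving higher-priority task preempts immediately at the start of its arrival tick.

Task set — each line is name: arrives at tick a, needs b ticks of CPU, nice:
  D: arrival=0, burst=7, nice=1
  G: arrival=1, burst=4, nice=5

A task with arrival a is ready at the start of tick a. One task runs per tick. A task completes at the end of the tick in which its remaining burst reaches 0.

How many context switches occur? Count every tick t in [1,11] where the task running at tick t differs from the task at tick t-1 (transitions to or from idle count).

context switches = 2

t=0: ready={D} → run D
t=1: ready={D,G} → run D
t=2: ready={D,G} → run D
t=3: ready={D,G} → run D
t=4: ready={D,G} → run D
t=5: ready={D,G} → run D
t=6: ready={D,G} → run D
t=7: ready={G} → run G
t=8: ready={G} → run G
t=9: ready={G} → run G
t=10: ready={G} → run G
t=11: (idle)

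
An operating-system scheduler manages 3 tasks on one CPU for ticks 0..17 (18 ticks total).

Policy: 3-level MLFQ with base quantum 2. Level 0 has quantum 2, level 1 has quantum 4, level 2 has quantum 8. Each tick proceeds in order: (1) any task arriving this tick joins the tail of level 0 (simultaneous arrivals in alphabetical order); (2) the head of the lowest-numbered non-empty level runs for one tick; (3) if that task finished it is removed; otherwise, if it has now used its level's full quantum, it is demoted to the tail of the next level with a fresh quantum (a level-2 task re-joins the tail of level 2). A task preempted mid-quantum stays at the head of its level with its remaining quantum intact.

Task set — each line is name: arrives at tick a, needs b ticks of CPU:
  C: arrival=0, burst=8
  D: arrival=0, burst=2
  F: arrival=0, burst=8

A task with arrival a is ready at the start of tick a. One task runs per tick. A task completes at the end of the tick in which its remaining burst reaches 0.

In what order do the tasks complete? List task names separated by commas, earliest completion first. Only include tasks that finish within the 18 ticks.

completion order = D, C, F

t=0: L0/L1/L2 = CDF/-/- → run C
t=1: L0/L1/L2 = CDF/-/- → run C
t=2: L0/L1/L2 = DF/C/- → run D
t=3: L0/L1/L2 = DF/C/- → run D
t=4: L0/L1/L2 = F/C/- → run F
t=5: L0/L1/L2 = F/C/- → run F
t=6: L0/L1/L2 = -/CF/- → run C
t=7: L0/L1/L2 = -/CF/- → run C
t=8: L0/L1/L2 = -/CF/- → run C
t=9: L0/L1/L2 = -/CF/- → run C
t=10: L0/L1/L2 = -/F/C → run F
t=11: L0/L1/L2 = -/F/C → run F
t=12: L0/L1/L2 = -/F/C → run F
t=13: L0/L1/L2 = -/F/C → run F
t=14: L0/L1/L2 = -/-/CF → run C
t=15: L0/L1/L2 = -/-/CF → run C
t=16: L0/L1/L2 = -/-/F → run F
t=17: L0/L1/L2 = -/-/F → run F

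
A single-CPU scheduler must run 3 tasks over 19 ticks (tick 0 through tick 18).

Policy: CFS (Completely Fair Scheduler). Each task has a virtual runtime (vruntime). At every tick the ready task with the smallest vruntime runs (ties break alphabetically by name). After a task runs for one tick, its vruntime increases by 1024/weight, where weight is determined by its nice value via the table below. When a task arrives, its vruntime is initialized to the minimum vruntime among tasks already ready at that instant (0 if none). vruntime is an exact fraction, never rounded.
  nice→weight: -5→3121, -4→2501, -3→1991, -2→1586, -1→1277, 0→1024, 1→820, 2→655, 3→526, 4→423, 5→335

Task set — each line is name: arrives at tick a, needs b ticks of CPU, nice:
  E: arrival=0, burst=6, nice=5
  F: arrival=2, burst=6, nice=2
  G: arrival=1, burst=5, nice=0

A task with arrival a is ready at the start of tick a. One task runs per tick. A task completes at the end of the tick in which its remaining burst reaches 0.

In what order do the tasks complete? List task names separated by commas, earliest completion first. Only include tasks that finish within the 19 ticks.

completion order = G, F, E

t=0: vr[E=0] → run E
t=1: vr[E=1024/335 G=1024/335] → run E
t=2: vr[E=2048/335 F=1024/335 G=1024/335] → run F
t=3: vr[E=2048/335 F=202752/43885 G=1024/335] → run G
t=4: vr[E=2048/335 F=202752/43885 G=1359/335] → run G
t=5: vr[E=2048/335 F=202752/43885 G=1694/335] → run F
t=6: vr[E=2048/335 F=54272/8777 G=1694/335] → run G
t=7: vr[E=2048/335 F=54272/8777 G=2029/335] → run G
t=8: vr[E=2048/335 F=54272/8777 G=2364/335] → run E
t=9: vr[E=3072/335 F=54272/8777 G=2364/335] → run F
t=10: vr[E=3072/335 F=339968/43885 G=2364/335] → run G
t=11: vr[E=3072/335 F=339968/43885] → run F
t=12: vr[E=3072/335 F=408576/43885] → run E
t=13: vr[E=4096/335 F=408576/43885] → run F
t=14: vr[E=4096/335 F=477184/43885] → run F
t=15: vr[E=4096/335] → run E
t=16: vr[E=1024/67] → run E
t=17: (idle)
t=18: (idle)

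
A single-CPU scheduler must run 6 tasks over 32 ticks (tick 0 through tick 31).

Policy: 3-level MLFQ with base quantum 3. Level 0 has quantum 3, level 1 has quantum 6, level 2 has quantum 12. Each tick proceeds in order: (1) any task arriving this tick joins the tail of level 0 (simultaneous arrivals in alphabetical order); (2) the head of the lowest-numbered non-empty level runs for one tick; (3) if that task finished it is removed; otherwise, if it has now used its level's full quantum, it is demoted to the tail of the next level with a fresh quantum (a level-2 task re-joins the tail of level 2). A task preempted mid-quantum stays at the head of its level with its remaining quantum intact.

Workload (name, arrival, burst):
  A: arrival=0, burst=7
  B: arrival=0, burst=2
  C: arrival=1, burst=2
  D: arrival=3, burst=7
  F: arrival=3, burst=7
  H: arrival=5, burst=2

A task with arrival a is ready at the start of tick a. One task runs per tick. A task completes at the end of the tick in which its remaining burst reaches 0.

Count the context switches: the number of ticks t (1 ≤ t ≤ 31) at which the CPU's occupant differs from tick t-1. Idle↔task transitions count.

context switches = 9

t=0: L0/L1/L2 = AB/-/- → run A
t=1: L0/L1/L2 = ABC/-/- → run A
t=2: L0/L1/L2 = ABC/-/- → run A
t=3: L0/L1/L2 = BCDF/A/- → run B
t=4: L0/L1/L2 = BCDF/A/- → run B
t=5: L0/L1/L2 = CDFH/A/- → run C
t=6: L0/L1/L2 = CDFH/A/- → run C
t=7: L0/L1/L2 = DFH/A/- → run D
t=8: L0/L1/L2 = DFH/A/- → run D
t=9: L0/L1/L2 = DFH/A/- → run D
t=10: L0/L1/L2 = FH/AD/- → run F
t=11: L0/L1/L2 = FH/AD/- → run F
t=12: L0/L1/L2 = FH/AD/- → run F
t=13: L0/L1/L2 = H/ADF/- → run H
t=14: L0/L1/L2 = H/ADF/- → run H
t=15: L0/L1/L2 = -/ADF/- → run A
t=16: L0/L1/L2 = -/ADF/- → run A
t=17: L0/L1/L2 = -/ADF/- → run A
t=18: L0/L1/L2 = -/ADF/- → run A
t=19: L0/L1/L2 = -/DF/- → run D
t=20: L0/L1/L2 = -/DF/- → run D
t=21: L0/L1/L2 = -/DF/- → run D
t=22: L0/L1/L2 = -/DF/- → run D
t=23: L0/L1/L2 = -/F/- → run F
t=24: L0/L1/L2 = -/F/- → run F
t=25: L0/L1/L2 = -/F/- → run F
t=26: L0/L1/L2 = -/F/- → run F
t=27: (idle)
t=28: (idle)
t=29: (idle)
t=30: (idle)
t=31: (idle)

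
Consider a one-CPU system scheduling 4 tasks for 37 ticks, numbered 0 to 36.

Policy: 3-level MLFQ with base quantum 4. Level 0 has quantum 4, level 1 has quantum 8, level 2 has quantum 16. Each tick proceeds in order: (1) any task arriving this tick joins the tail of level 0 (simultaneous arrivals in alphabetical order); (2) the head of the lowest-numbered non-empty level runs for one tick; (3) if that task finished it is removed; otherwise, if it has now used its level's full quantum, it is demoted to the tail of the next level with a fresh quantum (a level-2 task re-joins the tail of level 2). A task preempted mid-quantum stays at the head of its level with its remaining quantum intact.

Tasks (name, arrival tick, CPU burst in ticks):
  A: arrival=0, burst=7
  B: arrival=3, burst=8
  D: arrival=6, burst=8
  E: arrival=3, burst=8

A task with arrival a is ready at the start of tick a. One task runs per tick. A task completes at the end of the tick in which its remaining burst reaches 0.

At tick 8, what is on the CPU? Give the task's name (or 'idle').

t=0: L0/L1/L2 = A/-/- → run A
t=1: L0/L1/L2 = A/-/- → run A
t=2: L0/L1/L2 = A/-/- → run A
t=3: L0/L1/L2 = ABE/-/- → run A
t=4: L0/L1/L2 = BE/A/- → run B
t=5: L0/L1/L2 = BE/A/- → run B
t=6: L0/L1/L2 = BED/A/- → run B
t=7: L0/L1/L2 = BED/A/- → run B
t=8: L0/L1/L2 = ED/AB/- → run E
t=9: L0/L1/L2 = ED/AB/- → run E
t=10: L0/L1/L2 = ED/AB/- → run E
t=11: L0/L1/L2 = ED/AB/- → run E
t=12: L0/L1/L2 = D/ABE/- → run D
t=13: L0/L1/L2 = D/ABE/- → run D
t=14: L0/L1/L2 = D/ABE/- → run D
t=15: L0/L1/L2 = D/ABE/- → run D
t=16: L0/L1/L2 = -/ABED/- → run A
t=17: L0/L1/L2 = -/ABED/- → run A
t=18: L0/L1/L2 = -/ABED/- → run A
t=19: L0/L1/L2 = -/BED/- → run B
t=20: L0/L1/L2 = -/BED/- → run B
t=21: L0/L1/L2 = -/BED/- → run B
t=22: L0/L1/L2 = -/BED/- → run B
t=23: L0/L1/L2 = -/ED/- → run E
t=24: L0/L1/L2 = -/ED/- → run E
t=25: L0/L1/L2 = -/ED/- → run E
t=26: L0/L1/L2 = -/ED/- → run E
t=27: L0/L1/L2 = -/D/- → run D
t=28: L0/L1/L2 = -/D/- → run D
t=29: L0/L1/L2 = -/D/- → run D
t=30: L0/L1/L2 = -/D/- → run D
t=31: (idle)
t=32: (idle)
t=33: (idle)
t=34: (idle)
t=35: (idle)
t=36: (idle)

running at tick 8 = E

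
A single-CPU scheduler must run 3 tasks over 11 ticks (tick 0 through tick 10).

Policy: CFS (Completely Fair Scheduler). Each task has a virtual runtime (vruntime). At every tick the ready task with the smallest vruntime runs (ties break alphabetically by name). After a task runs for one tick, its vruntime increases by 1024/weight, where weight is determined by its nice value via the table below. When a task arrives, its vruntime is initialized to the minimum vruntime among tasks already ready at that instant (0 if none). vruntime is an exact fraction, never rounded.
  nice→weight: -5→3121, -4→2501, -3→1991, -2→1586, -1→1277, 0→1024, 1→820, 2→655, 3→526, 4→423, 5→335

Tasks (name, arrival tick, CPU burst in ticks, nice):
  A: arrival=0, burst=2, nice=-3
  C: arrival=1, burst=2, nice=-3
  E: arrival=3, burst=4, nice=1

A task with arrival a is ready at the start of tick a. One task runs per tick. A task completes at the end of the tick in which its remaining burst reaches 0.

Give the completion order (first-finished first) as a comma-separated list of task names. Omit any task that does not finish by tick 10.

completion order = A, C, E

t=0: vr[A=0] → run A
t=1: vr[A=1024/1991 C=1024/1991] → run A
t=2: vr[C=1024/1991] → run C
t=3: vr[C=2048/1991 E=2048/1991] → run C
t=4: vr[E=2048/1991] → run E
t=5: vr[E=929536/408155] → run E
t=6: vr[E=1439232/408155] → run E
t=7: vr[E=1948928/408155] → run E
t=8: (idle)
t=9: (idle)
t=10: (idle)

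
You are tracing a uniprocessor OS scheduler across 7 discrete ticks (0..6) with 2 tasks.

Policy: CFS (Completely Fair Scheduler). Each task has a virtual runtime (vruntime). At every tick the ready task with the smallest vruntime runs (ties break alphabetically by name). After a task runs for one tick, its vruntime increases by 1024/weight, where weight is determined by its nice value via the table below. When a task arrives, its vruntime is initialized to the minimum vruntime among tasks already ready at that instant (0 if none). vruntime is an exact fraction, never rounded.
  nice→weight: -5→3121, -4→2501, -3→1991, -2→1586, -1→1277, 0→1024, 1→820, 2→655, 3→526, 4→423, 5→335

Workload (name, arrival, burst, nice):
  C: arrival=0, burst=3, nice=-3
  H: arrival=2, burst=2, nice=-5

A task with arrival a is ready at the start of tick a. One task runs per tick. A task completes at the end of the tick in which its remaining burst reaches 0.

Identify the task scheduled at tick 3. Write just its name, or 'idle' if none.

running at tick 3 = H

t=0: vr[C=0] → run C
t=1: vr[C=1024/1991] → run C
t=2: vr[C=2048/1991 H=2048/1991] → run C
t=3: vr[H=2048/1991] → run H
t=4: vr[H=8430592/6213911] → run H
t=5: (idle)
t=6: (idle)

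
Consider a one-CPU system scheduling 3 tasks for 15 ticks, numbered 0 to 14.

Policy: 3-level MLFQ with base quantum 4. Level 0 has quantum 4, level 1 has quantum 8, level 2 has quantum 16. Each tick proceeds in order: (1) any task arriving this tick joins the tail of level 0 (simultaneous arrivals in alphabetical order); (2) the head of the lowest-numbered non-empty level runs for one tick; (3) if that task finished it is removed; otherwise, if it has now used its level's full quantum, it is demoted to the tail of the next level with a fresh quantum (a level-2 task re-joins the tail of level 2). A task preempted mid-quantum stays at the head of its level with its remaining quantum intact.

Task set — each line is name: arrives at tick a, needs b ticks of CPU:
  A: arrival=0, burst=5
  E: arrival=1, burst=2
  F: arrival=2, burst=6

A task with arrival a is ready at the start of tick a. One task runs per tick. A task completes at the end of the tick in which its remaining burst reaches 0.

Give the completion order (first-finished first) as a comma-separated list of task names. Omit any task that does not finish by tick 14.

completion order = E, A, F

t=0: L0/L1/L2 = A/-/- → run A
t=1: L0/L1/L2 = AE/-/- → run A
t=2: L0/L1/L2 = AEF/-/- → run A
t=3: L0/L1/L2 = AEF/-/- → run A
t=4: L0/L1/L2 = EF/A/- → run E
t=5: L0/L1/L2 = EF/A/- → run E
t=6: L0/L1/L2 = F/A/- → run F
t=7: L0/L1/L2 = F/A/- → run F
t=8: L0/L1/L2 = F/A/- → run F
t=9: L0/L1/L2 = F/A/- → run F
t=10: L0/L1/L2 = -/AF/- → run A
t=11: L0/L1/L2 = -/F/- → run F
t=12: L0/L1/L2 = -/F/- → run F
t=13: (idle)
t=14: (idle)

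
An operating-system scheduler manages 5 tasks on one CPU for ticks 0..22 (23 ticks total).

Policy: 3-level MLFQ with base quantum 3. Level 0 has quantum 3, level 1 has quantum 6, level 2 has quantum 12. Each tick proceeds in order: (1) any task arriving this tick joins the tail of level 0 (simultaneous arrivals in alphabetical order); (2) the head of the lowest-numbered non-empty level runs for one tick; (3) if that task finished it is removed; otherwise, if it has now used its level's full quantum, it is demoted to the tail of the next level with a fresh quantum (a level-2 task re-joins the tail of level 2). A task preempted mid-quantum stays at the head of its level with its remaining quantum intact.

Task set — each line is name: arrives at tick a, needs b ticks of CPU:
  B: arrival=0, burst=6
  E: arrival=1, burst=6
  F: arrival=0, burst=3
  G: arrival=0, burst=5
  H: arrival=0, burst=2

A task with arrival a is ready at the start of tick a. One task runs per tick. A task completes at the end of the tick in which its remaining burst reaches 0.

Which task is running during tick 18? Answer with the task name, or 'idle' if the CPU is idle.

t=0: L0/L1/L2 = BFGH/-/- → run B
t=1: L0/L1/L2 = BFGHE/-/- → run B
t=2: L0/L1/L2 = BFGHE/-/- → run B
t=3: L0/L1/L2 = FGHE/B/- → run F
t=4: L0/L1/L2 = FGHE/B/- → run F
t=5: L0/L1/L2 = FGHE/B/- → run F
t=6: L0/L1/L2 = GHE/B/- → run G
t=7: L0/L1/L2 = GHE/B/- → run G
t=8: L0/L1/L2 = GHE/B/- → run G
t=9: L0/L1/L2 = HE/BG/- → run H
t=10: L0/L1/L2 = HE/BG/- → run H
t=11: L0/L1/L2 = E/BG/- → run E
t=12: L0/L1/L2 = E/BG/- → run E
t=13: L0/L1/L2 = E/BG/- → run E
t=14: L0/L1/L2 = -/BGE/- → run B
t=15: L0/L1/L2 = -/BGE/- → run B
t=16: L0/L1/L2 = -/BGE/- → run B
t=17: L0/L1/L2 = -/GE/- → run G
t=18: L0/L1/L2 = -/GE/- → run G
t=19: L0/L1/L2 = -/E/- → run E
t=20: L0/L1/L2 = -/E/- → run E
t=21: L0/L1/L2 = -/E/- → run E
t=22: (idle)

running at tick 18 = G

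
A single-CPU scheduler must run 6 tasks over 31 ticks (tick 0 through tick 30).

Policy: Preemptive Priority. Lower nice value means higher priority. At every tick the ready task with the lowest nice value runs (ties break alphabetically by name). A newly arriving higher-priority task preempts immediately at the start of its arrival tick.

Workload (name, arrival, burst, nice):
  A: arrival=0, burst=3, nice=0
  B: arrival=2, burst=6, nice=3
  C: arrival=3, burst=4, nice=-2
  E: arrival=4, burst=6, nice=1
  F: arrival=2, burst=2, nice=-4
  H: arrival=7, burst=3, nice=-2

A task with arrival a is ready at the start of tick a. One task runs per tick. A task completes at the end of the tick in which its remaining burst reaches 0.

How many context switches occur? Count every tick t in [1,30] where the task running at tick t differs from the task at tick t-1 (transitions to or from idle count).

context switches = 7

t=0: ready={A} → run A
t=1: ready={A} → run A
t=2: ready={A,B,F} → run F
t=3: ready={A,B,C,F} → run F
t=4: ready={A,B,C,E} → run C
t=5: ready={A,B,C,E} → run C
t=6: ready={A,B,C,E} → run C
t=7: ready={A,B,C,E,H} → run C
t=8: ready={A,B,E,H} → run H
t=9: ready={A,B,E,H} → run H
t=10: ready={A,B,E,H} → run H
t=11: ready={A,B,E} → run A
t=12: ready={B,E} → run E
t=13: ready={B,E} → run E
t=14: ready={B,E} → run E
t=15: ready={B,E} → run E
t=16: ready={B,E} → run E
t=17: ready={B,E} → run E
t=18: ready={B} → run B
t=19: ready={B} → run B
t=20: ready={B} → run B
t=21: ready={B} → run B
t=22: ready={B} → run B
t=23: ready={B} → run B
t=24: (idle)
t=25: (idle)
t=26: (idle)
t=27: (idle)
t=28: (idle)
t=29: (idle)
t=30: (idle)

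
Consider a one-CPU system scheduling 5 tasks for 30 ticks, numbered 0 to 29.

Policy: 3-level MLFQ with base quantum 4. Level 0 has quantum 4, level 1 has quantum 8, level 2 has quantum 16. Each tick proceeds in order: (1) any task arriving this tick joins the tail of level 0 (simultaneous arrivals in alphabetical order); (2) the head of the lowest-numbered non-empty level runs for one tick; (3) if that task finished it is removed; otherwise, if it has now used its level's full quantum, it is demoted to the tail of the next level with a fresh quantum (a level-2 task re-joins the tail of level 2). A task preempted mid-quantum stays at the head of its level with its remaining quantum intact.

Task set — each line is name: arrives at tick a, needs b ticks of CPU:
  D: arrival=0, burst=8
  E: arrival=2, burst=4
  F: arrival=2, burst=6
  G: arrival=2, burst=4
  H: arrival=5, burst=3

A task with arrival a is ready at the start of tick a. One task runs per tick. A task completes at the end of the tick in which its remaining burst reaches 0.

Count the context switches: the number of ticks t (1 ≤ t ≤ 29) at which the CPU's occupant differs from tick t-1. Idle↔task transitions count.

t=0: L0/L1/L2 = D/-/- → run D
t=1: L0/L1/L2 = D/-/- → run D
t=2: L0/L1/L2 = DEFG/-/- → run D
t=3: L0/L1/L2 = DEFG/-/- → run D
t=4: L0/L1/L2 = EFG/D/- → run E
t=5: L0/L1/L2 = EFGH/D/- → run E
t=6: L0/L1/L2 = EFGH/D/- → run E
t=7: L0/L1/L2 = EFGH/D/- → run E
t=8: L0/L1/L2 = FGH/D/- → run F
t=9: L0/L1/L2 = FGH/D/- → run F
t=10: L0/L1/L2 = FGH/D/- → run F
t=11: L0/L1/L2 = FGH/D/- → run F
t=12: L0/L1/L2 = GH/DF/- → run G
t=13: L0/L1/L2 = GH/DF/- → run G
t=14: L0/L1/L2 = GH/DF/- → run G
t=15: L0/L1/L2 = GH/DF/- → run G
t=16: L0/L1/L2 = H/DF/- → run H
t=17: L0/L1/L2 = H/DF/- → run H
t=18: L0/L1/L2 = H/DF/- → run H
t=19: L0/L1/L2 = -/DF/- → run D
t=20: L0/L1/L2 = -/DF/- → run D
t=21: L0/L1/L2 = -/DF/- → run D
t=22: L0/L1/L2 = -/DF/- → run D
t=23: L0/L1/L2 = -/F/- → run F
t=24: L0/L1/L2 = -/F/- → run F
t=25: (idle)
t=26: (idle)
t=27: (idle)
t=28: (idle)
t=29: (idle)

context switches = 7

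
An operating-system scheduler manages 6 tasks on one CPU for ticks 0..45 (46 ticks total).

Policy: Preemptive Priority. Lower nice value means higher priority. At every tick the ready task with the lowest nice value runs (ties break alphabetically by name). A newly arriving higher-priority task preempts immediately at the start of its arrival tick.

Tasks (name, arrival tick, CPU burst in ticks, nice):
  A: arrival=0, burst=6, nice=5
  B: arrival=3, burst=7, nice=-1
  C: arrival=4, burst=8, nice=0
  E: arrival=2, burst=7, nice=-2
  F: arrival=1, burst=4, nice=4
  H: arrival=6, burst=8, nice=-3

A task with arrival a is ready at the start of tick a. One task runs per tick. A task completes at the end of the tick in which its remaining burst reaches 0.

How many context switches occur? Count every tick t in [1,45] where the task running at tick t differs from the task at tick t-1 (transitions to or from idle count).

context switches = 9

t=0: ready={A} → run A
t=1: ready={A,F} → run F
t=2: ready={A,E,F} → run E
t=3: ready={A,B,E,F} → run E
t=4: ready={A,B,C,E,F} → run E
t=5: ready={A,B,C,E,F} → run E
t=6: ready={A,B,C,E,F,H} → run H
t=7: ready={A,B,C,E,F,H} → run H
t=8: ready={A,B,C,E,F,H} → run H
t=9: ready={A,B,C,E,F,H} → run H
t=10: ready={A,B,C,E,F,H} → run H
t=11: ready={A,B,C,E,F,H} → run H
t=12: ready={A,B,C,E,F,H} → run H
t=13: ready={A,B,C,E,F,H} → run H
t=14: ready={A,B,C,E,F} → run E
t=15: ready={A,B,C,E,F} → run E
t=16: ready={A,B,C,E,F} → run E
t=17: ready={A,B,C,F} → run B
t=18: ready={A,B,C,F} → run B
t=19: ready={A,B,C,F} → run B
t=20: ready={A,B,C,F} → run B
t=21: ready={A,B,C,F} → run B
t=22: ready={A,B,C,F} → run B
t=23: ready={A,B,C,F} → run B
t=24: ready={A,C,F} → run C
t=25: ready={A,C,F} → run C
t=26: ready={A,C,F} → run C
t=27: ready={A,C,F} → run C
t=28: ready={A,C,F} → run C
t=29: ready={A,C,F} → run C
t=30: ready={A,C,F} → run C
t=31: ready={A,C,F} → run C
t=32: ready={A,F} → run F
t=33: ready={A,F} → run F
t=34: ready={A,F} → run F
t=35: ready={A} → run A
t=36: ready={A} → run A
t=37: ready={A} → run A
t=38: ready={A} → run A
t=39: ready={A} → run A
t=40: (idle)
t=41: (idle)
t=42: (idle)
t=43: (idle)
t=44: (idle)
t=45: (idle)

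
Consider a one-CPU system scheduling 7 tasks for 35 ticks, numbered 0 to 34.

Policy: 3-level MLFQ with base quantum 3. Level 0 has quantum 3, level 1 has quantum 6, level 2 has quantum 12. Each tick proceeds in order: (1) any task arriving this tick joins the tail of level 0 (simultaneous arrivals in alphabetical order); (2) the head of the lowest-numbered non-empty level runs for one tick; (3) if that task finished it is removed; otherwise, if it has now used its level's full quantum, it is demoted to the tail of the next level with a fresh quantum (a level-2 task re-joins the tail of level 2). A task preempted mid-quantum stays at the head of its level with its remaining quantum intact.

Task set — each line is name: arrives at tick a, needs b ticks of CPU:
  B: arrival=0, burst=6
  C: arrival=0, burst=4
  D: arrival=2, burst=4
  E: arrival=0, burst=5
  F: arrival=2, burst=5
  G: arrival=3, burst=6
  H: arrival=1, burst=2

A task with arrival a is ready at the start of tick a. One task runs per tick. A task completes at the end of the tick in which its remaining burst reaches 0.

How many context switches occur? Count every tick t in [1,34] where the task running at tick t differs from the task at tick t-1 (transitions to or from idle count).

t=0: L0/L1/L2 = BCE/-/- → run B
t=1: L0/L1/L2 = BCEH/-/- → run B
t=2: L0/L1/L2 = BCEHDF/-/- → run B
t=3: L0/L1/L2 = CEHDFG/B/- → run C
t=4: L0/L1/L2 = CEHDFG/B/- → run C
t=5: L0/L1/L2 = CEHDFG/B/- → run C
t=6: L0/L1/L2 = EHDFG/BC/- → run E
t=7: L0/L1/L2 = EHDFG/BC/- → run E
t=8: L0/L1/L2 = EHDFG/BC/- → run E
t=9: L0/L1/L2 = HDFG/BCE/- → run H
t=10: L0/L1/L2 = HDFG/BCE/- → run H
t=11: L0/L1/L2 = DFG/BCE/- → run D
t=12: L0/L1/L2 = DFG/BCE/- → run D
t=13: L0/L1/L2 = DFG/BCE/- → run D
t=14: L0/L1/L2 = FG/BCED/- → run F
t=15: L0/L1/L2 = FG/BCED/- → run F
t=16: L0/L1/L2 = FG/BCED/- → run F
t=17: L0/L1/L2 = G/BCEDF/- → run G
t=18: L0/L1/L2 = G/BCEDF/- → run G
t=19: L0/L1/L2 = G/BCEDF/- → run G
t=20: L0/L1/L2 = -/BCEDFG/- → run B
t=21: L0/L1/L2 = -/BCEDFG/- → run B
t=22: L0/L1/L2 = -/BCEDFG/- → run B
t=23: L0/L1/L2 = -/CEDFG/- → run C
t=24: L0/L1/L2 = -/EDFG/- → run E
t=25: L0/L1/L2 = -/EDFG/- → run E
t=26: L0/L1/L2 = -/DFG/- → run D
t=27: L0/L1/L2 = -/FG/- → run F
t=28: L0/L1/L2 = -/FG/- → run F
t=29: L0/L1/L2 = -/G/- → run G
t=30: L0/L1/L2 = -/G/- → run G
t=31: L0/L1/L2 = -/G/- → run G
t=32: (idle)
t=33: (idle)
t=34: (idle)

context switches = 13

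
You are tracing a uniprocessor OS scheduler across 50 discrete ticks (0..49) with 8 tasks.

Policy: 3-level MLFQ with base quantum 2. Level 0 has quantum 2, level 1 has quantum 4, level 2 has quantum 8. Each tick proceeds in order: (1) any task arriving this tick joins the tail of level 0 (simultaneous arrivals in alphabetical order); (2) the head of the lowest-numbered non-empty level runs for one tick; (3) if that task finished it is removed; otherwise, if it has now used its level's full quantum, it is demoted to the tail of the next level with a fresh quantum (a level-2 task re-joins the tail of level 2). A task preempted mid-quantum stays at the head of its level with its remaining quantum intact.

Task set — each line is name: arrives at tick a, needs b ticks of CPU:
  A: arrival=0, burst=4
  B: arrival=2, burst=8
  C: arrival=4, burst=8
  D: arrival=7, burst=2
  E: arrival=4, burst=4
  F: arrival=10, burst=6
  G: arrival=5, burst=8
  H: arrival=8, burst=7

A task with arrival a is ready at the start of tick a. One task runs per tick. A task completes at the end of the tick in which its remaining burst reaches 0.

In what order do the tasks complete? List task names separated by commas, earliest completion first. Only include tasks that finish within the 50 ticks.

completion order = D, A, E, F, B, C, G, H

t=0: L0/L1/L2 = A/-/- → run A
t=1: L0/L1/L2 = A/-/- → run A
t=2: L0/L1/L2 = B/A/- → run B
t=3: L0/L1/L2 = B/A/- → run B
t=4: L0/L1/L2 = CE/AB/- → run C
t=5: L0/L1/L2 = CEG/AB/- → run C
t=6: L0/L1/L2 = EG/ABC/- → run E
t=7: L0/L1/L2 = EGD/ABC/- → run E
t=8: L0/L1/L2 = GDH/ABCE/- → run G
t=9: L0/L1/L2 = GDH/ABCE/- → run G
t=10: L0/L1/L2 = DHF/ABCEG/- → run D
t=11: L0/L1/L2 = DHF/ABCEG/- → run D
t=12: L0/L1/L2 = HF/ABCEG/- → run H
t=13: L0/L1/L2 = HF/ABCEG/- → run H
t=14: L0/L1/L2 = F/ABCEGH/- → run F
t=15: L0/L1/L2 = F/ABCEGH/- → run F
t=16: L0/L1/L2 = -/ABCEGHF/- → run A
t=17: L0/L1/L2 = -/ABCEGHF/- → run A
t=18: L0/L1/L2 = -/BCEGHF/- → run B
t=19: L0/L1/L2 = -/BCEGHF/- → run B
t=20: L0/L1/L2 = -/BCEGHF/- → run B
t=21: L0/L1/L2 = -/BCEGHF/- → run B
t=22: L0/L1/L2 = -/CEGHF/B → run C
t=23: L0/L1/L2 = -/CEGHF/B → run C
t=24: L0/L1/L2 = -/CEGHF/B → run C
t=25: L0/L1/L2 = -/CEGHF/B → run C
t=26: L0/L1/L2 = -/EGHF/BC → run E
t=27: L0/L1/L2 = -/EGHF/BC → run E
t=28: L0/L1/L2 = -/GHF/BC → run G
t=29: L0/L1/L2 = -/GHF/BC → run G
t=30: L0/L1/L2 = -/GHF/BC → run G
t=31: L0/L1/L2 = -/GHF/BC → run G
t=32: L0/L1/L2 = -/HF/BCG → run H
t=33: L0/L1/L2 = -/HF/BCG → run H
t=34: L0/L1/L2 = -/HF/BCG → run H
t=35: L0/L1/L2 = -/HF/BCG → run H
t=36: L0/L1/L2 = -/F/BCGH → run F
t=37: L0/L1/L2 = -/F/BCGH → run F
t=38: L0/L1/L2 = -/F/BCGH → run F
t=39: L0/L1/L2 = -/F/BCGH → run F
t=40: L0/L1/L2 = -/-/BCGH → run B
t=41: L0/L1/L2 = -/-/BCGH → run B
t=42: L0/L1/L2 = -/-/CGH → run C
t=43: L0/L1/L2 = -/-/CGH → run C
t=44: L0/L1/L2 = -/-/GH → run G
t=45: L0/L1/L2 = -/-/GH → run G
t=46: L0/L1/L2 = -/-/H → run H
t=47: (idle)
t=48: (idle)
t=49: (idle)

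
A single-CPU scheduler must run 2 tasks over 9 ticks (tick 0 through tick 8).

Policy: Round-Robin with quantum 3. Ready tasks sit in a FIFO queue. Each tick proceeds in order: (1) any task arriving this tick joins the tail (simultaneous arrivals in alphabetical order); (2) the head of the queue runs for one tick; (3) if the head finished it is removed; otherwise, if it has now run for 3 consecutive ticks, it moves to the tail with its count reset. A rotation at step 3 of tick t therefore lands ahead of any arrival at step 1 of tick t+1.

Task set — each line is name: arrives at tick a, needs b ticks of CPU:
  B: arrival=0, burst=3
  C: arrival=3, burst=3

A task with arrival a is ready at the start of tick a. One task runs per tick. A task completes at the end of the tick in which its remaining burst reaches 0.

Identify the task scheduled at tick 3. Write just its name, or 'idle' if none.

running at tick 3 = C

t=0: queue=[B] q_used=0 → run B
t=1: queue=[B] q_used=1 → run B
t=2: queue=[B] q_used=2 → run B
t=3: queue=[C] q_used=0 → run C
t=4: queue=[C] q_used=1 → run C
t=5: queue=[C] q_used=2 → run C
t=6: (idle)
t=7: (idle)
t=8: (idle)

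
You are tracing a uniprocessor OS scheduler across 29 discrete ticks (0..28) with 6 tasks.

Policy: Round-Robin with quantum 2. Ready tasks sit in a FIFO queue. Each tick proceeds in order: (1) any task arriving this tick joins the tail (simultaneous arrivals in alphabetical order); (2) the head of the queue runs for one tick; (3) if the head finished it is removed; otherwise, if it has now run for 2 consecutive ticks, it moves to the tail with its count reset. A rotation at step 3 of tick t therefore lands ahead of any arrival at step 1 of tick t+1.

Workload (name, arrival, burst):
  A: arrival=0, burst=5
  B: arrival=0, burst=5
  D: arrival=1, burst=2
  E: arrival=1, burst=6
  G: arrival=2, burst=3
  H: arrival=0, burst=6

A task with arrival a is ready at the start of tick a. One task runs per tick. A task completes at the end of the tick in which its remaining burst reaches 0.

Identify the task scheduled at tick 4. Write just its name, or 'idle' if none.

t=0: queue=[A,B,H] q_used=0 → run A
t=1: queue=[A,B,H,D,E] q_used=1 → run A
t=2: queue=[B,H,D,E,A,G] q_used=0 → run B
t=3: queue=[B,H,D,E,A,G] q_used=1 → run B
t=4: queue=[H,D,E,A,G,B] q_used=0 → run H
t=5: queue=[H,D,E,A,G,B] q_used=1 → run H
t=6: queue=[D,E,A,G,B,H] q_used=0 → run D
t=7: queue=[D,E,A,G,B,H] q_used=1 → run D
t=8: queue=[E,A,G,B,H] q_used=0 → run E
t=9: queue=[E,A,G,B,H] q_used=1 → run E
t=10: queue=[A,G,B,H,E] q_used=0 → run A
t=11: queue=[A,G,B,H,E] q_used=1 → run A
t=12: queue=[G,B,H,E,A] q_used=0 → run G
t=13: queue=[G,B,H,E,A] q_used=1 → run G
t=14: queue=[B,H,E,A,G] q_used=0 → run B
t=15: queue=[B,H,E,A,G] q_used=1 → run B
t=16: queue=[H,E,A,G,B] q_used=0 → run H
t=17: queue=[H,E,A,G,B] q_used=1 → run H
t=18: queue=[E,A,G,B,H] q_used=0 → run E
t=19: queue=[E,A,G,B,H] q_used=1 → run E
t=20: queue=[A,G,B,H,E] q_used=0 → run A
t=21: queue=[G,B,H,E] q_used=0 → run G
t=22: queue=[B,H,E] q_used=0 → run B
t=23: queue=[H,E] q_used=0 → run H
t=24: queue=[H,E] q_used=1 → run H
t=25: queue=[E] q_used=0 → run E
t=26: queue=[E] q_used=1 → run E
t=27: (idle)
t=28: (idle)

running at tick 4 = H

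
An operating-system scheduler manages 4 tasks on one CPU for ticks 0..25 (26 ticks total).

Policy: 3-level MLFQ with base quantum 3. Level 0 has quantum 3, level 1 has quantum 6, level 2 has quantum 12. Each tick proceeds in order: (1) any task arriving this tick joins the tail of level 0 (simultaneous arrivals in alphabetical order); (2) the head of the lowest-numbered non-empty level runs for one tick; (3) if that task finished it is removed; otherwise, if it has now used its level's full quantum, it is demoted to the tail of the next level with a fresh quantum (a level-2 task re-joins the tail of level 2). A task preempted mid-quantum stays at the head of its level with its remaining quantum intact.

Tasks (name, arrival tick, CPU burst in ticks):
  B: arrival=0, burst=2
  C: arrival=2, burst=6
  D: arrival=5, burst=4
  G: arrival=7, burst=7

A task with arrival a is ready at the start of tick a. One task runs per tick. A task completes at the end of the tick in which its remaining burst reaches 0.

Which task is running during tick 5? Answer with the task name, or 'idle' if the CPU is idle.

t=0: L0/L1/L2 = B/-/- → run B
t=1: L0/L1/L2 = B/-/- → run B
t=2: L0/L1/L2 = C/-/- → run C
t=3: L0/L1/L2 = C/-/- → run C
t=4: L0/L1/L2 = C/-/- → run C
t=5: L0/L1/L2 = D/C/- → run D
t=6: L0/L1/L2 = D/C/- → run D
t=7: L0/L1/L2 = DG/C/- → run D
t=8: L0/L1/L2 = G/CD/- → run G
t=9: L0/L1/L2 = G/CD/- → run G
t=10: L0/L1/L2 = G/CD/- → run G
t=11: L0/L1/L2 = -/CDG/- → run C
t=12: L0/L1/L2 = -/CDG/- → run C
t=13: L0/L1/L2 = -/CDG/- → run C
t=14: L0/L1/L2 = -/DG/- → run D
t=15: L0/L1/L2 = -/G/- → run G
t=16: L0/L1/L2 = -/G/- → run G
t=17: L0/L1/L2 = -/G/- → run G
t=18: L0/L1/L2 = -/G/- → run G
t=19: (idle)
t=20: (idle)
t=21: (idle)
t=22: (idle)
t=23: (idle)
t=24: (idle)
t=25: (idle)

running at tick 5 = D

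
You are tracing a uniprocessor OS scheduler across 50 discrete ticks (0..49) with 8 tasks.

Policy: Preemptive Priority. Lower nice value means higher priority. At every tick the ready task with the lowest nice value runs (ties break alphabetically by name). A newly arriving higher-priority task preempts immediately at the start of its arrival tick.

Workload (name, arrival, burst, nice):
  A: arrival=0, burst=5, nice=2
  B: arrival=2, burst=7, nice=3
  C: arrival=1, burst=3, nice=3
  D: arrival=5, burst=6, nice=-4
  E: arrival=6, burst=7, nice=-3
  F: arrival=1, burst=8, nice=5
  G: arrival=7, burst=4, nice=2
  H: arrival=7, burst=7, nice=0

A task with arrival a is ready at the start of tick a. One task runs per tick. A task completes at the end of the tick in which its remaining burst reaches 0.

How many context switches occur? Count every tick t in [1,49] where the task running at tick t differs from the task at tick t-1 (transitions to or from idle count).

t=0: ready={A} → run A
t=1: ready={A,C,F} → run A
t=2: ready={A,B,C,F} → run A
t=3: ready={A,B,C,F} → run A
t=4: ready={A,B,C,F} → run A
t=5: ready={B,C,D,F} → run D
t=6: ready={B,C,D,E,F} → run D
t=7: ready={B,C,D,E,F,G,H} → run D
t=8: ready={B,C,D,E,F,G,H} → run D
t=9: ready={B,C,D,E,F,G,H} → run D
t=10: ready={B,C,D,E,F,G,H} → run D
t=11: ready={B,C,E,F,G,H} → run E
t=12: ready={B,C,E,F,G,H} → run E
t=13: ready={B,C,E,F,G,H} → run E
t=14: ready={B,C,E,F,G,H} → run E
t=15: ready={B,C,E,F,G,H} → run E
t=16: ready={B,C,E,F,G,H} → run E
t=17: ready={B,C,E,F,G,H} → run E
t=18: ready={B,C,F,G,H} → run H
t=19: ready={B,C,F,G,H} → run H
t=20: ready={B,C,F,G,H} → run H
t=21: ready={B,C,F,G,H} → run H
t=22: ready={B,C,F,G,H} → run H
t=23: ready={B,C,F,G,H} → run H
t=24: ready={B,C,F,G,H} → run H
t=25: ready={B,C,F,G} → run G
t=26: ready={B,C,F,G} → run G
t=27: ready={B,C,F,G} → run G
t=28: ready={B,C,F,G} → run G
t=29: ready={B,C,F} → run B
t=30: ready={B,C,F} → run B
t=31: ready={B,C,F} → run B
t=32: ready={B,C,F} → run B
t=33: ready={B,C,F} → run B
t=34: ready={B,C,F} → run B
t=35: ready={B,C,F} → run B
t=36: ready={C,F} → run C
t=37: ready={C,F} → run C
t=38: ready={C,F} → run C
t=39: ready={F} → run F
t=40: ready={F} → run F
t=41: ready={F} → run F
t=42: ready={F} → run F
t=43: ready={F} → run F
t=44: ready={F} → run F
t=45: ready={F} → run F
t=46: ready={F} → run F
t=47: (idle)
t=48: (idle)
t=49: (idle)

context switches = 8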